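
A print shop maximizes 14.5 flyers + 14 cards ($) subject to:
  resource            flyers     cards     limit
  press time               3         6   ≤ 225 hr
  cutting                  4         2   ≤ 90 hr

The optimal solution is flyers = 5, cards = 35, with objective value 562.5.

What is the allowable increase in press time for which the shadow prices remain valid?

Binding constraints: press time, cutting. The basis is B = [[3,6],[4,2]] with det -18.
Per unit increase in press time, x* moves by d = (-0.1111, 0.2222).
The basis stays optimal until flyers reaches 0; allowable increase = 45 hr.

45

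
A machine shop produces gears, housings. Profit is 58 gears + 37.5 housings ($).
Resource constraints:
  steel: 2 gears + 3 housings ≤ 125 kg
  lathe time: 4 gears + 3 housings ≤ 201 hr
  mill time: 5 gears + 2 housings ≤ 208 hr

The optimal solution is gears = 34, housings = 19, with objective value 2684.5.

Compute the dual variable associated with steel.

6.5

Binding: steel and mill time. Non-binding: lathe time (8 unused).
Slack constraints have shadow price 0 (complementary slackness).
From A_Bᵀ y = c: 2·y_steel + 5·y_mill time = 58; 3·y_steel + 2·y_mill time = 37.5.
→ y_steel = 6.5 and y_mill time = 9.
Shadow price of steel = 6.5.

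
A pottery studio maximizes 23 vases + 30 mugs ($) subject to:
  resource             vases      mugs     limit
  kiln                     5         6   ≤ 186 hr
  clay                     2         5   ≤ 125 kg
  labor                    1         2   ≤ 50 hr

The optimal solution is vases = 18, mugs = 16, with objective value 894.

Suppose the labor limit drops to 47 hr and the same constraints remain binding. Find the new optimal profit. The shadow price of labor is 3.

885

Δb = -3, so new z* = 894 + (3)·(-3) = 894 − 9 = 885.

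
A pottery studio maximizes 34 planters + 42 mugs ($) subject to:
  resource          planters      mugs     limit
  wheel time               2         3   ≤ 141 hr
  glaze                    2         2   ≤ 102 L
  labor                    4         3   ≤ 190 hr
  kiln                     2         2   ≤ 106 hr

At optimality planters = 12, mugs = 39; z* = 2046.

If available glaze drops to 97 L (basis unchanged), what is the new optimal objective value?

2001

Binding: wheel time and glaze. Non-binding: labor (25 unused), kiln (4 unused).
Slack constraints have shadow price 0 (complementary slackness).
The binding rows give the dual system: 2·y_wheel time + 2·y_glaze = 34 and 3·y_wheel time + 2·y_glaze = 42.
Solving: y_wheel time = 8, y_glaze = 9.
Δz = y_glaze·Δb = 9 × (-5) = -45, so new z* = 2046 − 45 = 2001.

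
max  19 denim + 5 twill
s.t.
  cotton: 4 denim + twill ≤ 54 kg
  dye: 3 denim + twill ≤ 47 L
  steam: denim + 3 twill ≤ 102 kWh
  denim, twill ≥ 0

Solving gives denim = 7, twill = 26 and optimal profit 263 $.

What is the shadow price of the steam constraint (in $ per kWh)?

Check each constraint at x*: cotton 54/54 (tight); dye 47/47 (tight); steam 85/102 (slack 17).
Slack constraints have shadow price 0 (complementary slackness).
The binding rows give the dual system: 4·y_cotton + 3·y_dye = 19 and 1·y_cotton + 1·y_dye = 5.
Solving: y_cotton = 4, y_dye = 1.
Shadow price of steam = 0.

0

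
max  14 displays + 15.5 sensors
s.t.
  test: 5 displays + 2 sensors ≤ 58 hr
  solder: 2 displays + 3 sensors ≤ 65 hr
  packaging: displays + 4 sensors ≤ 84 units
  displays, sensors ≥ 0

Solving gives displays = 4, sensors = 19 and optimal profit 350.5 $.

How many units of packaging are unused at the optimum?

packaging used = 1·4 + 4·19 = 80; slack = 84 − 80 = 4.

4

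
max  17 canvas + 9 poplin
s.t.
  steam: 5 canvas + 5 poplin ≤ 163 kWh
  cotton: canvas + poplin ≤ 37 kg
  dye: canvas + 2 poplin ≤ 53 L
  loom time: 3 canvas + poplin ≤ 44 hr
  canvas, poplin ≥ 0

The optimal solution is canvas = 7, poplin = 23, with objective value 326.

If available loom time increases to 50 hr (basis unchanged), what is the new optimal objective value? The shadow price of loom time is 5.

Δb = 6, so new z* = 326 + (5)·(6) = 326 + 30 = 356.

356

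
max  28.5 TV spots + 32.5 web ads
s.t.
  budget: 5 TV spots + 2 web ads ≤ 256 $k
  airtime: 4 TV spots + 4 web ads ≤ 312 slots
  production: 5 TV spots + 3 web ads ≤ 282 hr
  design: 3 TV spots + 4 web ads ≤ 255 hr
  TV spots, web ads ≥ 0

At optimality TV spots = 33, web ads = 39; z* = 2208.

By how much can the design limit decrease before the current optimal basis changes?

28.6

Binding constraints: production, design. The basis is B = [[5,3],[3,4]] with det 11.
Per unit decrease in design, x* moves by d = (0.2727, -0.4545).
The basis stays optimal until budget becomes binding; allowable decrease = 28.6 hr.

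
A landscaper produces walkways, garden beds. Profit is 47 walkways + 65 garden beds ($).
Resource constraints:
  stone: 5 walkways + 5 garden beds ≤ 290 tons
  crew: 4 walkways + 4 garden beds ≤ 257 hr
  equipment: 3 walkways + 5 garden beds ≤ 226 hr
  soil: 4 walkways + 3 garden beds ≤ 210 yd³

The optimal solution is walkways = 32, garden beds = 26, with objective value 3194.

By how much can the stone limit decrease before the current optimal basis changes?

64

Binding constraints: stone, equipment. The basis is B = [[5,5],[3,5]] with det 10.
Per unit decrease in stone, x* moves by d = (-0.5, 0.3).
The basis stays optimal until walkways reaches 0; allowable decrease = 64 tons.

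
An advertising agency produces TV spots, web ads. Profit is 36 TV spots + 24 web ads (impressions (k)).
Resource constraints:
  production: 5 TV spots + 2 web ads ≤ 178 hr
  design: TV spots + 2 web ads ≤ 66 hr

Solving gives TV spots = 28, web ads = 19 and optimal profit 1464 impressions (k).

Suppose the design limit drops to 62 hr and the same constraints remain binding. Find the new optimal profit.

At the optimum: production uses 178 of 178 (binding); design uses 66 of 66 (binding).
The binding rows give the dual system: 5·y_production + 1·y_design = 36 and 2·y_production + 2·y_design = 24.
→ y_production = 6 and y_design = 6.
Δz = y_design·Δb = 6 × (-4) = -24, so new z* = 1464 − 24 = 1440.

1440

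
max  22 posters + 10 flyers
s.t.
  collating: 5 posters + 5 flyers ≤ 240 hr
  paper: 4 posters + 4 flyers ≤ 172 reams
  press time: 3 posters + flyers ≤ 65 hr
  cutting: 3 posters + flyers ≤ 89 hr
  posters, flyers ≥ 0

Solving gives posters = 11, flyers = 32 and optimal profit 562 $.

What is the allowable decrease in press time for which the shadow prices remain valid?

Binding constraints: paper, press time. The basis is B = [[4,4],[3,1]] with det -8.
Per unit decrease in press time, x* moves by d = (-0.5, 0.5).
The basis stays optimal until posters reaches 0; allowable decrease = 22 hr.

22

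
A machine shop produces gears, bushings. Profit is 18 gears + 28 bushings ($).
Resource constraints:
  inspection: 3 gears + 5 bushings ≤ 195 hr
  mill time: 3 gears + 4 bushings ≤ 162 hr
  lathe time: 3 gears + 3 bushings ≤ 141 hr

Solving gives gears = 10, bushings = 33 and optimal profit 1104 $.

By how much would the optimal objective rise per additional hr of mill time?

Binding: inspection and mill time. Non-binding: lathe time (12 unused).
Slack constraints have shadow price 0 (complementary slackness).
From A_Bᵀ y = c: 3·y_inspection + 3·y_mill time = 18; 5·y_inspection + 4·y_mill time = 28.
Solving: y_inspection = 4, y_mill time = 2.
Shadow price of mill time = 2.

2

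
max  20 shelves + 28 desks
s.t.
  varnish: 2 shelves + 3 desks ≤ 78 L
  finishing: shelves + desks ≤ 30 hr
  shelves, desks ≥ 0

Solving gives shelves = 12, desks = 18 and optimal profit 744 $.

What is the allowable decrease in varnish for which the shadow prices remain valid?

Binding constraints: varnish, finishing. The basis is B = [[2,3],[1,1]] with det -1.
Per unit decrease in varnish, x* moves by d = (1, -1).
The basis stays optimal until desks reaches 0; allowable decrease = 18 L.

18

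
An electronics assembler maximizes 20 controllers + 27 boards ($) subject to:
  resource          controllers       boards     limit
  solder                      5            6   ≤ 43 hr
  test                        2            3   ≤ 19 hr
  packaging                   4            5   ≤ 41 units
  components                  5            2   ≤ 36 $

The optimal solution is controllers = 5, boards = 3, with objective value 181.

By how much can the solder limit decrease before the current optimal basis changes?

Binding constraints: solder, test. The basis is B = [[5,6],[2,3]] with det 3.
Per unit decrease in solder, x* moves by d = (-1, 0.6667).
The basis stays optimal until controllers reaches 0; allowable decrease = 5 hr.

5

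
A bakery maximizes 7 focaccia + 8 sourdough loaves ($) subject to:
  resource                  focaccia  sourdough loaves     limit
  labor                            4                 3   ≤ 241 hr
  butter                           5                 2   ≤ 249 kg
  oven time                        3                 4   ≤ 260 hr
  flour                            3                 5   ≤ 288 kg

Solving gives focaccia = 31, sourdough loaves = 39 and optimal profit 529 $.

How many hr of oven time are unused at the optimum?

11

oven time used = 3·31 + 4·39 = 249; slack = 260 − 249 = 11.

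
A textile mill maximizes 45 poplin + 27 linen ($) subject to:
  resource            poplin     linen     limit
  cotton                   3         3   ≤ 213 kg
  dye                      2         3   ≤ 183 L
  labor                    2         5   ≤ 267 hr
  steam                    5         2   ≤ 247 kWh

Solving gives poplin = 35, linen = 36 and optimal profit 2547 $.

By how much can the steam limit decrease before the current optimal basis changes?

15

Binding constraints: cotton, steam. The basis is B = [[3,3],[5,2]] with det -9.
Per unit decrease in steam, x* moves by d = (-0.3333, 0.3333).
The basis stays optimal until dye becomes binding; allowable decrease = 15 kWh.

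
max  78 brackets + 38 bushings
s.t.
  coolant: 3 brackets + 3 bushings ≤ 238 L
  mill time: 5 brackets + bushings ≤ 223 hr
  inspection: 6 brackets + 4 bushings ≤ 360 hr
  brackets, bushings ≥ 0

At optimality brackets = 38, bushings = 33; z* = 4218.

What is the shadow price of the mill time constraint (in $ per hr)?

6

At the optimum: coolant uses 213 of 238 (slack = 25); mill time uses 223 of 223 (binding); inspection uses 360 of 360 (binding).
Since coolant is not tight, its dual is 0.
Dual feasibility on the basic columns requires 5·y_mill time + 6·y_inspection = 78, 1·y_mill time + 4·y_inspection = 38.
→ y_mill time = 6 and y_inspection = 8.
Shadow price of mill time = 6.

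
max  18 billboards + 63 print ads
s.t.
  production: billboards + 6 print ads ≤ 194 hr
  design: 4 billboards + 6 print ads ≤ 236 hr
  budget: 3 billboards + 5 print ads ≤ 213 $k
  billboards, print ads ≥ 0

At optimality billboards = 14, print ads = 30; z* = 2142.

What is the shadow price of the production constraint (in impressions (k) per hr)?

8

Check each constraint at x*: production 194/194 (tight); design 236/236 (tight); budget 192/213 (slack 21).
By complementary slackness, y = 0 for the non-binding constraint.
From A_Bᵀ y = c: 1·y_production + 4·y_design = 18; 6·y_production + 6·y_design = 63.
This yields shadow prices y_production = 8, y_design = 2.5.
Shadow price of production = 8.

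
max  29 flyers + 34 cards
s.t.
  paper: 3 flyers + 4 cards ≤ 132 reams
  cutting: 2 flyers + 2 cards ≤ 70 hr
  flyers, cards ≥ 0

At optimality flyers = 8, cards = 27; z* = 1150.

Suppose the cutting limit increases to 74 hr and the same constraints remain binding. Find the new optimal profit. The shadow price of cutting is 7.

Δb = 4, so new z* = 1150 + (7)·(4) = 1150 + 28 = 1178.

1178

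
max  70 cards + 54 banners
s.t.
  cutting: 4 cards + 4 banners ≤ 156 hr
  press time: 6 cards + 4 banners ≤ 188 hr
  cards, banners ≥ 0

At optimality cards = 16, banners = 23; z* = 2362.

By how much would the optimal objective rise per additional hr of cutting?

5.5

Check each constraint at x*: cutting 156/156 (tight); press time 188/188 (tight).
Dual feasibility on the basic columns requires 4·y_cutting + 6·y_press time = 70, 4·y_cutting + 4·y_press time = 54.
→ y_cutting = 5.5 and y_press time = 8.
Shadow price of cutting = 5.5.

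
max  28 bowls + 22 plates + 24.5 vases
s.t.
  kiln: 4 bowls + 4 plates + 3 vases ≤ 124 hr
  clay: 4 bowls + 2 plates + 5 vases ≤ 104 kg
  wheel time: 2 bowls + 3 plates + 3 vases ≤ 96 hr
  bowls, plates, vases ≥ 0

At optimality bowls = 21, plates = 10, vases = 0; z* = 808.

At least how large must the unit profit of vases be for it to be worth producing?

At the optimum: kiln uses 124 of 124 (binding); clay uses 104 of 104 (binding); wheel time uses 72 of 96 (slack = 24).
Since wheel time is not tight, its dual is 0.
The binding rows give the dual system: 4·y_kiln + 4·y_clay = 28 and 4·y_kiln + 2·y_clay = 22.
Solving: y_kiln = 4, y_clay = 3.
vases enters the basis when its profit ≥ yᵀa₃ = 4·3 + 3·5 = 27.

27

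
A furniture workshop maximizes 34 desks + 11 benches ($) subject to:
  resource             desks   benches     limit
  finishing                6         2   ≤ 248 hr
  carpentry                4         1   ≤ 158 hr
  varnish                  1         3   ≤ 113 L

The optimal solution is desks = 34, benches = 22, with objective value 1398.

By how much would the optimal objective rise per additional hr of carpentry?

1

Binding: finishing and carpentry. Non-binding: varnish (13 unused).
Since varnish is not tight, its dual is 0.
From A_Bᵀ y = c: 6·y_finishing + 4·y_carpentry = 34; 2·y_finishing + 1·y_carpentry = 11.
→ y_finishing = 5 and y_carpentry = 1.
Shadow price of carpentry = 1.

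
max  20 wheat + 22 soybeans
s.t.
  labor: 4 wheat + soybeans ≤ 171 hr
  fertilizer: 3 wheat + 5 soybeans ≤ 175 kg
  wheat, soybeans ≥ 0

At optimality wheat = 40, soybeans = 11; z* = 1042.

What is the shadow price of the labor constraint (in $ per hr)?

Check each constraint at x*: labor 171/171 (tight); fertilizer 175/175 (tight).
The binding rows give the dual system: 4·y_labor + 3·y_fertilizer = 20 and 1·y_labor + 5·y_fertilizer = 22.
This yields shadow prices y_labor = 2, y_fertilizer = 4.
Shadow price of labor = 2.

2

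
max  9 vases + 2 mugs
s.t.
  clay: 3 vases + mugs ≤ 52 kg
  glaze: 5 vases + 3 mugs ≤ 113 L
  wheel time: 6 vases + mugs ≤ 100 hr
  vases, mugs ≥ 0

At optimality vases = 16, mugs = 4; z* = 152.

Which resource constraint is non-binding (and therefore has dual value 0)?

glaze

clay: 52/52 (binding)
glaze: 92/113 (slack 21)
wheel time: 100/100 (binding)
By complementary slackness, a constraint with positive slack has shadow price 0 → glaze.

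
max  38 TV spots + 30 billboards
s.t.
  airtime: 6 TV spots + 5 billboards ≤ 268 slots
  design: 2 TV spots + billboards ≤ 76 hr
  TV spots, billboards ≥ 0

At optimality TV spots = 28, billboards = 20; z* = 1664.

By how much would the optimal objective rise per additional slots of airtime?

At the optimum: airtime uses 268 of 268 (binding); design uses 76 of 76 (binding).
Dual feasibility on the basic columns requires 6·y_airtime + 2·y_design = 38, 5·y_airtime + 1·y_design = 30.
This yields shadow prices y_airtime = 5.5, y_design = 2.5.
Shadow price of airtime = 5.5.

5.5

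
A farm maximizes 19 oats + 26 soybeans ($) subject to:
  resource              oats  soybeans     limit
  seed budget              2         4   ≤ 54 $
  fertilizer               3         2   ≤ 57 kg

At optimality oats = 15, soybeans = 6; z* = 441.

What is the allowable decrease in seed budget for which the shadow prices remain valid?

Binding constraints: seed budget, fertilizer. The basis is B = [[2,4],[3,2]] with det -8.
Per unit decrease in seed budget, x* moves by d = (0.25, -0.375).
The basis stays optimal until soybeans reaches 0; allowable decrease = 16 $.

16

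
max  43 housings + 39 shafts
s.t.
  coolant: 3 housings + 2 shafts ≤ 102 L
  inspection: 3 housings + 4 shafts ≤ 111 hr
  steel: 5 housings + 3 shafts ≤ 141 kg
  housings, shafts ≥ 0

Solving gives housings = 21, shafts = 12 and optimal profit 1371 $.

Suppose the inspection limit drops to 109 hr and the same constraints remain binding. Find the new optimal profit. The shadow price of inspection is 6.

1359

Δb = -2, so new z* = 1371 + (6)·(-2) = 1371 − 12 = 1359.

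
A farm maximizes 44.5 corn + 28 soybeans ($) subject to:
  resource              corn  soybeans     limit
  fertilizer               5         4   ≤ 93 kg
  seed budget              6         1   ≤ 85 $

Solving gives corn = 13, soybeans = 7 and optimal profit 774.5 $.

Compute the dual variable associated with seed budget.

Check each constraint at x*: fertilizer 93/93 (tight); seed budget 85/85 (tight).
The binding rows give the dual system: 5·y_fertilizer + 6·y_seed budget = 44.5 and 4·y_fertilizer + 1·y_seed budget = 28.
Solving: y_fertilizer = 6.5, y_seed budget = 2.
Shadow price of seed budget = 2.

2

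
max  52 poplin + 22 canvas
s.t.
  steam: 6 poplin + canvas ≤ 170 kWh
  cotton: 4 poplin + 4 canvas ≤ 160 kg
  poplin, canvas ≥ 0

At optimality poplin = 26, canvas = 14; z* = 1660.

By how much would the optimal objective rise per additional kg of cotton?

4

At the optimum: steam uses 170 of 170 (binding); cotton uses 160 of 160 (binding).
Dual feasibility on the basic columns requires 6·y_steam + 4·y_cotton = 52, 1·y_steam + 4·y_cotton = 22.
→ y_steam = 6 and y_cotton = 4.
Shadow price of cotton = 4.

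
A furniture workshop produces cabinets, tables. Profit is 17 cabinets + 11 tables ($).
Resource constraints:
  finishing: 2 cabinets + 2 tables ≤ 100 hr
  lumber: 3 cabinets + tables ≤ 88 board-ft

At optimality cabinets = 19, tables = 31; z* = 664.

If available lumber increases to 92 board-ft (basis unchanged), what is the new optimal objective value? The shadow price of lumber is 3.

676

Δb = 4, so new z* = 664 + (3)·(4) = 664 + 12 = 676.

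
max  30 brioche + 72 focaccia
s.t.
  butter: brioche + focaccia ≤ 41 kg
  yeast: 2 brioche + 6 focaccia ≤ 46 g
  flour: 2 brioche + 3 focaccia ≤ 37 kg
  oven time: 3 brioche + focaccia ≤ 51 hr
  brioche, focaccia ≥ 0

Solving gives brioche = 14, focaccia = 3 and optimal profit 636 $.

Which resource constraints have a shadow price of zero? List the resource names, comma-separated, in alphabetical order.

butter: 17/41 (slack 24)
yeast: 46/46 (binding)
flour: 37/37 (binding)
oven time: 45/51 (slack 6)
By complementary slackness, a constraint with positive slack has shadow price 0 → butter, oven time.

butter, oven time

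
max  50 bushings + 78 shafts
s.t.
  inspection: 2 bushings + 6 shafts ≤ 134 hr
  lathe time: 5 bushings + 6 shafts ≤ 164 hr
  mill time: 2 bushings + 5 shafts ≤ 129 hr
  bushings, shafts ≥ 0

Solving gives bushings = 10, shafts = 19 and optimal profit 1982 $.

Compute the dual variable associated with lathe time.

Binding: inspection and lathe time. Non-binding: mill time (14 unused).
Since mill time is not tight, its dual is 0.
Dual feasibility on the basic columns requires 2·y_inspection + 5·y_lathe time = 50, 6·y_inspection + 6·y_lathe time = 78.
→ y_inspection = 5 and y_lathe time = 8.
Shadow price of lathe time = 8.

8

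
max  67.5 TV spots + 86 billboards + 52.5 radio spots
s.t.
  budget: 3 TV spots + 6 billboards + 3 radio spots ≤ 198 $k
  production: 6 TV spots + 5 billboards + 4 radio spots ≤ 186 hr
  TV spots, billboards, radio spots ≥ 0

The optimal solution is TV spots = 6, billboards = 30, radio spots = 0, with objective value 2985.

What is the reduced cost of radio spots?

-1

Both budget and production are binding at x*.
From A_Bᵀ y = c: 3·y_budget + 6·y_production = 67.5; 6·y_budget + 5·y_production = 86.
Solving: y_budget = 8.5, y_production = 7.
Reduced cost of radio spots: c₃ − yᵀa₃ = 52.5 − (8.5·3 + 7·4) = 52.5 − 53.5 = -1.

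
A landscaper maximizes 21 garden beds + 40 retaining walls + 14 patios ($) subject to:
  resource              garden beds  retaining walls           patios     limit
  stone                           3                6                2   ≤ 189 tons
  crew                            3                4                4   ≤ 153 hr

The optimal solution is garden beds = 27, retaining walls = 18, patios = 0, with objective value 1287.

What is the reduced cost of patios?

-2

At the optimum: stone uses 189 of 189 (binding); crew uses 153 of 153 (binding).
The binding rows give the dual system: 3·y_stone + 3·y_crew = 21 and 6·y_stone + 4·y_crew = 40.
This yields shadow prices y_stone = 6, y_crew = 1.
Reduced cost of patios: c₃ − yᵀa₃ = 14 − (6·2 + 1·4) = 14 − 16 = -2.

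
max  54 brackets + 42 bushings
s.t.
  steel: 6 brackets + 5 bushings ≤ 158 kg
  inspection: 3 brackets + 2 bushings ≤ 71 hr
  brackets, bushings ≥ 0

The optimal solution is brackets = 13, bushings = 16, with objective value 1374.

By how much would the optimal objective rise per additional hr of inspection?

6

At the optimum: steel uses 158 of 158 (binding); inspection uses 71 of 71 (binding).
From A_Bᵀ y = c: 6·y_steel + 3·y_inspection = 54; 5·y_steel + 2·y_inspection = 42.
→ y_steel = 6 and y_inspection = 6.
Shadow price of inspection = 6.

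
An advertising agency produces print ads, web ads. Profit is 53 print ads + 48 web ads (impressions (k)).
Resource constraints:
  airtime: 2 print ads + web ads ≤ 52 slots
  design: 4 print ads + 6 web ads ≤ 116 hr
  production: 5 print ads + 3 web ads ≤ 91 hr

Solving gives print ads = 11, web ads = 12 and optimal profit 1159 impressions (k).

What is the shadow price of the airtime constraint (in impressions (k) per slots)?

Check each constraint at x*: airtime 34/52 (slack 18); design 116/116 (tight); production 91/91 (tight).
Slack constraints have shadow price 0 (complementary slackness).
Dual feasibility on the basic columns requires 4·y_design + 5·y_production = 53, 6·y_design + 3·y_production = 48.
→ y_design = 4.5 and y_production = 7.
Shadow price of airtime = 0.

0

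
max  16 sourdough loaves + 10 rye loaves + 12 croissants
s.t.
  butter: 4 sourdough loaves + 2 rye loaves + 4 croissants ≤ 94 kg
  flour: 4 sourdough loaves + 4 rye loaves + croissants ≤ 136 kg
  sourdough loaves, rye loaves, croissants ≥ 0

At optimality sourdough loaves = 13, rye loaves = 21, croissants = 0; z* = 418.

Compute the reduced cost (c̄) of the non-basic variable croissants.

At the optimum: butter uses 94 of 94 (binding); flour uses 136 of 136 (binding).
The binding rows give the dual system: 4·y_butter + 4·y_flour = 16 and 2·y_butter + 4·y_flour = 10.
Solving: y_butter = 3, y_flour = 1.
Reduced cost of croissants: c₃ − yᵀa₃ = 12 − (3·4 + 1·1) = 12 − 13 = -1.

-1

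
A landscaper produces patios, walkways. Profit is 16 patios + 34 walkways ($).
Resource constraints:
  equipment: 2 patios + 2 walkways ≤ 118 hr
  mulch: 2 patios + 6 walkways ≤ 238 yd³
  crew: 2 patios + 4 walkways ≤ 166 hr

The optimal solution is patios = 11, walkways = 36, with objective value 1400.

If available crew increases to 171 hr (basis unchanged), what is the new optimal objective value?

1435

Binding: mulch and crew. Non-binding: equipment (24 unused).
Slack constraints have shadow price 0 (complementary slackness).
From A_Bᵀ y = c: 2·y_mulch + 2·y_crew = 16; 6·y_mulch + 4·y_crew = 34.
This yields shadow prices y_mulch = 1, y_crew = 7.
Δz = y_crew·Δb = 7 × (5) = 35, so new z* = 1400 + 35 = 1435.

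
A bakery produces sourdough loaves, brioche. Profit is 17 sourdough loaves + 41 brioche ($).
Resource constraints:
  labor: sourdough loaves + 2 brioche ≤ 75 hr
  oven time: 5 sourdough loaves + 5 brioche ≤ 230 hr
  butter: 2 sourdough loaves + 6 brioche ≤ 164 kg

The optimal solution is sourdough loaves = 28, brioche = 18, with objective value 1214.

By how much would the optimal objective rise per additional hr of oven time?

Binding: oven time and butter. Non-binding: labor (11 unused).
Since labor is not tight, its dual is 0.
From A_Bᵀ y = c: 5·y_oven time + 2·y_butter = 17; 5·y_oven time + 6·y_butter = 41.
Solving: y_oven time = 1, y_butter = 6.
Shadow price of oven time = 1.

1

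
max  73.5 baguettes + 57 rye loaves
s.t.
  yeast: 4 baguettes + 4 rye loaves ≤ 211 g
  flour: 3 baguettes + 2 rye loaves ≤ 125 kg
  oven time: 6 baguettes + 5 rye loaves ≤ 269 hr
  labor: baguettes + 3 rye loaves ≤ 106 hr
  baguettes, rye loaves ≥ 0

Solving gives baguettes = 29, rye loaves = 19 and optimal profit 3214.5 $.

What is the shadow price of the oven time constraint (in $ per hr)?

8

At the optimum: yeast uses 192 of 211 (slack = 19); flour uses 125 of 125 (binding); oven time uses 269 of 269 (binding); labor uses 86 of 106 (slack = 20).
Slack constraints have shadow price 0 (complementary slackness).
Dual feasibility on the basic columns requires 3·y_flour + 6·y_oven time = 73.5, 2·y_flour + 5·y_oven time = 57.
This yields shadow prices y_flour = 8.5, y_oven time = 8.
Shadow price of oven time = 8.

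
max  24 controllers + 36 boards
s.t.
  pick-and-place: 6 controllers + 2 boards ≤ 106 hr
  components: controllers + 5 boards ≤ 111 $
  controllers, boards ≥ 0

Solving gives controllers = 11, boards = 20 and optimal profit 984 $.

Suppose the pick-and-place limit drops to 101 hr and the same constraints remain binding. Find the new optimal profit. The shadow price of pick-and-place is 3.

969

Δb = -5, so new z* = 984 + (3)·(-5) = 984 − 15 = 969.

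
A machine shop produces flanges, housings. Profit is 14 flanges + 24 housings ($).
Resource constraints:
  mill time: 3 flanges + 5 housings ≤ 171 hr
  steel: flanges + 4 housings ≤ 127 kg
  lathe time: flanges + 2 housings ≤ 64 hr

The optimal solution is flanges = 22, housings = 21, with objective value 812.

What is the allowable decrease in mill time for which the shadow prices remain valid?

Binding constraints: mill time, lathe time. The basis is B = [[3,5],[1,2]] with det 1.
Per unit decrease in mill time, x* moves by d = (-2, 1).
The basis stays optimal until steel becomes binding; allowable decrease = 10.5 hr.

10.5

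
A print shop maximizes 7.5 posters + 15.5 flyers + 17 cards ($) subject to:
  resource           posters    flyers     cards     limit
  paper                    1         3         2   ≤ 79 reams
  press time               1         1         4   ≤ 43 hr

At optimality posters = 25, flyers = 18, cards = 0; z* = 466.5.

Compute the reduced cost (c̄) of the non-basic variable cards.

-5

Check each constraint at x*: paper 79/79 (tight); press time 43/43 (tight).
Dual feasibility on the basic columns requires 1·y_paper + 1·y_press time = 7.5, 3·y_paper + 1·y_press time = 15.5.
→ y_paper = 4 and y_press time = 3.5.
Reduced cost of cards: c₃ − yᵀa₃ = 17 − (4·2 + 3.5·4) = 17 − 22 = -5.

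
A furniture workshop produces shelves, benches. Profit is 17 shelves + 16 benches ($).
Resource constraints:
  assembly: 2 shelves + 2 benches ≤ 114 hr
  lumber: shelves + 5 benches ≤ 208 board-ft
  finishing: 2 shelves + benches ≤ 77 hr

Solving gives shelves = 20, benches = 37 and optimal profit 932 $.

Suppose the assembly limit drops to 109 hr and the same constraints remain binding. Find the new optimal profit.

894.5

At the optimum: assembly uses 114 of 114 (binding); lumber uses 205 of 208 (slack = 3); finishing uses 77 of 77 (binding).
By complementary slackness, y = 0 for the non-binding constraint.
The binding rows give the dual system: 2·y_assembly + 2·y_finishing = 17 and 2·y_assembly + 1·y_finishing = 16.
→ y_assembly = 7.5 and y_finishing = 1.
Δz = y_assembly·Δb = 7.5 × (-5) = -37.5, so new z* = 932 − 37.5 = 894.5.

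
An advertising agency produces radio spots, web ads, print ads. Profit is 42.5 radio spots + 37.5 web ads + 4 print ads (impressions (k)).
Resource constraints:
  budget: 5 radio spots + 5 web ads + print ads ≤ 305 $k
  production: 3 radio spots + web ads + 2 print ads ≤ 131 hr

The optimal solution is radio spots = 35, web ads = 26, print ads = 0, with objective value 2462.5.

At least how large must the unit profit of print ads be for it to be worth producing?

Both budget and production are binding at x*.
Dual feasibility on the basic columns requires 5·y_budget + 3·y_production = 42.5, 5·y_budget + 1·y_production = 37.5.
→ y_budget = 7 and y_production = 2.5.
print ads enters the basis when its profit ≥ yᵀa₃ = 7·1 + 2.5·2 = 12.

12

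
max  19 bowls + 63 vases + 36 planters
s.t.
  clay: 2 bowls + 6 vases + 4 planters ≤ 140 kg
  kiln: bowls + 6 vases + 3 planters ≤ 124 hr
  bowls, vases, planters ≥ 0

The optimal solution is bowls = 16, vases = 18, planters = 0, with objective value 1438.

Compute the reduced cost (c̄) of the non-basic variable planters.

-4

At the optimum: clay uses 140 of 140 (binding); kiln uses 124 of 124 (binding).
From A_Bᵀ y = c: 2·y_clay + 1·y_kiln = 19; 6·y_clay + 6·y_kiln = 63.
This yields shadow prices y_clay = 8.5, y_kiln = 2.
Reduced cost of planters: c₃ − yᵀa₃ = 36 − (8.5·4 + 2·3) = 36 − 40 = -4.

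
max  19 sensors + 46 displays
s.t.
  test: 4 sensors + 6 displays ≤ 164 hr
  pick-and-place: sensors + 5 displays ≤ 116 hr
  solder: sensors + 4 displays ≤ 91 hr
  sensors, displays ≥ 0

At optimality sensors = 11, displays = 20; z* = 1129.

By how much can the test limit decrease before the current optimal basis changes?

27.5

Binding constraints: test, solder. The basis is B = [[4,6],[1,4]] with det 10.
Per unit decrease in test, x* moves by d = (-0.4, 0.1).
The basis stays optimal until sensors reaches 0; allowable decrease = 27.5 hr.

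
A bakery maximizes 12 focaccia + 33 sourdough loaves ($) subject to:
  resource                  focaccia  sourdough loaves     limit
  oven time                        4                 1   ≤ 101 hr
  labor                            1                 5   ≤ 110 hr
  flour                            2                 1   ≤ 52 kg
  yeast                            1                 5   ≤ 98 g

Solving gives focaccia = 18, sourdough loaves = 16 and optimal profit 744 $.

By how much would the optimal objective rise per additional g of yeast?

6

At the optimum: oven time uses 88 of 101 (slack = 13); labor uses 98 of 110 (slack = 12); flour uses 52 of 52 (binding); yeast uses 98 of 98 (binding).
Slack constraints have shadow price 0 (complementary slackness).
From A_Bᵀ y = c: 2·y_flour + 1·y_yeast = 12; 1·y_flour + 5·y_yeast = 33.
→ y_flour = 3 and y_yeast = 6.
Shadow price of yeast = 6.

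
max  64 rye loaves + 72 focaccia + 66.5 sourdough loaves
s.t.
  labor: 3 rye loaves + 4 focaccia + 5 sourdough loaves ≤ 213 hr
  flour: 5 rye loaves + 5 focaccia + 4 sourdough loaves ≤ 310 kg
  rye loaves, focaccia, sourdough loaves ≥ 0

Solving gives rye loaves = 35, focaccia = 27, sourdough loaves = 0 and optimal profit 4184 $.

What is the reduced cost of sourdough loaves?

-5.5

At the optimum: labor uses 213 of 213 (binding); flour uses 310 of 310 (binding).
The binding rows give the dual system: 3·y_labor + 5·y_flour = 64 and 4·y_labor + 5·y_flour = 72.
Solving: y_labor = 8, y_flour = 8.
Reduced cost of sourdough loaves: c₃ − yᵀa₃ = 66.5 − (8·5 + 8·4) = 66.5 − 72 = -5.5.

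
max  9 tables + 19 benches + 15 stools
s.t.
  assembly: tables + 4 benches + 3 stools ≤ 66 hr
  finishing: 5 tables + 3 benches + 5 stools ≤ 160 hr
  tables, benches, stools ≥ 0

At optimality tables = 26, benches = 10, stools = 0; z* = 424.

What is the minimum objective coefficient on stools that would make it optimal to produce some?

17

Both assembly and finishing are binding at x*.
From A_Bᵀ y = c: 1·y_assembly + 5·y_finishing = 9; 4·y_assembly + 3·y_finishing = 19.
Solving: y_assembly = 4, y_finishing = 1.
stools enters the basis when its profit ≥ yᵀa₃ = 4·3 + 1·5 = 17.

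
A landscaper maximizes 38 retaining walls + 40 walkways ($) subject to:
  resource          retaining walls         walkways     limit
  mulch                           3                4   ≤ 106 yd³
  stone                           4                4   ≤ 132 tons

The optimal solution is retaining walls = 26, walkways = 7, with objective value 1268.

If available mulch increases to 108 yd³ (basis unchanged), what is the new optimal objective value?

At the optimum: mulch uses 106 of 106 (binding); stone uses 132 of 132 (binding).
The binding rows give the dual system: 3·y_mulch + 4·y_stone = 38 and 4·y_mulch + 4·y_stone = 40.
Solving: y_mulch = 2, y_stone = 8.
Δz = y_mulch·Δb = 2 × (2) = 4, so new z* = 1268 + 4 = 1272.

1272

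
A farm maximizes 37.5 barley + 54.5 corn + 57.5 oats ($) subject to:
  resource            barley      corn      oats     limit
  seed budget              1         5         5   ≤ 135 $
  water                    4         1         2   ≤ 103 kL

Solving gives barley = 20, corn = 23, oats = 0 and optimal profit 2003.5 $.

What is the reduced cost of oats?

-4

Check each constraint at x*: seed budget 135/135 (tight); water 103/103 (tight).
The binding rows give the dual system: 1·y_seed budget + 4·y_water = 37.5 and 5·y_seed budget + 1·y_water = 54.5.
Solving: y_seed budget = 9.5, y_water = 7.
Reduced cost of oats: c₃ − yᵀa₃ = 57.5 − (9.5·5 + 7·2) = 57.5 − 61.5 = -4.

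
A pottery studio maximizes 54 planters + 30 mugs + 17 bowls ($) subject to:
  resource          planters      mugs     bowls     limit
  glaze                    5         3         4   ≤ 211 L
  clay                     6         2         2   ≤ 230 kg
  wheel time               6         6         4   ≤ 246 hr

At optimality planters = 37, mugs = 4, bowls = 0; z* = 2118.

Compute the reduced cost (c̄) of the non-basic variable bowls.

-7

At the optimum: glaze uses 197 of 211 (slack = 14); clay uses 230 of 230 (binding); wheel time uses 246 of 246 (binding).
Slack constraints have shadow price 0 (complementary slackness).
The binding rows give the dual system: 6·y_clay + 6·y_wheel time = 54 and 2·y_clay + 6·y_wheel time = 30.
→ y_clay = 6 and y_wheel time = 3.
Reduced cost of bowls: c₃ − yᵀa₃ = 17 − (6·2 + 3·4) = 17 − 24 = -7.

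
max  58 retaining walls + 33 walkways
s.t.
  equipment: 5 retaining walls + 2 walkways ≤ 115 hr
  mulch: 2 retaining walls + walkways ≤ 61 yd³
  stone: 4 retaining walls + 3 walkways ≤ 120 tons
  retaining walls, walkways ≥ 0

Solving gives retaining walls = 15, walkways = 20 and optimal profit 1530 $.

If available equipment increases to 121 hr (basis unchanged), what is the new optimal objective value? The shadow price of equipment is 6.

Δb = 6, so new z* = 1530 + (6)·(6) = 1530 + 36 = 1566.

1566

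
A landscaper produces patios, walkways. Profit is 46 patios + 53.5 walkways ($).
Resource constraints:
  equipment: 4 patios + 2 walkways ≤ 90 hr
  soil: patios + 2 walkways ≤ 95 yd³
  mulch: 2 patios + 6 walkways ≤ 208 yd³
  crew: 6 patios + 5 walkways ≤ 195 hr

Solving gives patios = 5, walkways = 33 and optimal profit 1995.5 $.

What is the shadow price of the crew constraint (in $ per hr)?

6.5

At the optimum: equipment uses 86 of 90 (slack = 4); soil uses 71 of 95 (slack = 24); mulch uses 208 of 208 (binding); crew uses 195 of 195 (binding).
By complementary slackness, y = 0 for the non-binding constraints.
Dual feasibility on the basic columns requires 2·y_mulch + 6·y_crew = 46, 6·y_mulch + 5·y_crew = 53.5.
This yields shadow prices y_mulch = 3.5, y_crew = 6.5.
Shadow price of crew = 6.5.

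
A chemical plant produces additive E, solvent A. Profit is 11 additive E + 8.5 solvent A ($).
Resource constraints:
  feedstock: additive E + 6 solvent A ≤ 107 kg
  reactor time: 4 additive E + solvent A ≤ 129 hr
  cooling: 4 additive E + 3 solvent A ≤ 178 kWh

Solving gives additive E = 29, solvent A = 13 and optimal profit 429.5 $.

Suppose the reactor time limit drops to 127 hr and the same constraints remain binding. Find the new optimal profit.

424.5

At the optimum: feedstock uses 107 of 107 (binding); reactor time uses 129 of 129 (binding); cooling uses 155 of 178 (slack = 23).
By complementary slackness, y = 0 for the non-binding constraint.
Dual feasibility on the basic columns requires 1·y_feedstock + 4·y_reactor time = 11, 6·y_feedstock + 1·y_reactor time = 8.5.
Solving: y_feedstock = 1, y_reactor time = 2.5.
Δz = y_reactor time·Δb = 2.5 × (-2) = -5, so new z* = 429.5 − 5 = 424.5.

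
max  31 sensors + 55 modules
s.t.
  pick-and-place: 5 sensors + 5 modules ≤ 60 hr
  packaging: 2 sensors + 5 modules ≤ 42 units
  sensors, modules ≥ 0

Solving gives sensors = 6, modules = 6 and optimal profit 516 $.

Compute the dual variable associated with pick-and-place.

3

Check each constraint at x*: pick-and-place 60/60 (tight); packaging 42/42 (tight).
The binding rows give the dual system: 5·y_pick-and-place + 2·y_packaging = 31 and 5·y_pick-and-place + 5·y_packaging = 55.
Solving: y_pick-and-place = 3, y_packaging = 8.
Shadow price of pick-and-place = 3.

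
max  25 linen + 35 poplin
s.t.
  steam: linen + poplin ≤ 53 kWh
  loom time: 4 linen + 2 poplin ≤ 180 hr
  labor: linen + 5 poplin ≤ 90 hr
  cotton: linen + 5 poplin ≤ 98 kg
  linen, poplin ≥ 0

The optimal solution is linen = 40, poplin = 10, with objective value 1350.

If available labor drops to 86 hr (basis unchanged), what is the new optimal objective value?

1330

At the optimum: steam uses 50 of 53 (slack = 3); loom time uses 180 of 180 (binding); labor uses 90 of 90 (binding); cotton uses 90 of 98 (slack = 8).
Since steam, cotton are not tight, their duals are 0.
The binding rows give the dual system: 4·y_loom time + 1·y_labor = 25 and 2·y_loom time + 5·y_labor = 35.
→ y_loom time = 5 and y_labor = 5.
Δz = y_labor·Δb = 5 × (-4) = -20, so new z* = 1350 − 20 = 1330.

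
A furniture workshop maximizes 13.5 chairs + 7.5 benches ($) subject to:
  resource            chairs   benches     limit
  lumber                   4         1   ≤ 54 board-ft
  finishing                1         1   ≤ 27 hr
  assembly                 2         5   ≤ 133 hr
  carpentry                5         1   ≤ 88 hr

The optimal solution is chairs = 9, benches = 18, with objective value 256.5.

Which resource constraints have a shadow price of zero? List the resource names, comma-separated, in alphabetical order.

lumber: 54/54 (binding)
finishing: 27/27 (binding)
assembly: 108/133 (slack 25)
carpentry: 63/88 (slack 25)
By complementary slackness, a constraint with positive slack has shadow price 0 → assembly, carpentry.

assembly, carpentry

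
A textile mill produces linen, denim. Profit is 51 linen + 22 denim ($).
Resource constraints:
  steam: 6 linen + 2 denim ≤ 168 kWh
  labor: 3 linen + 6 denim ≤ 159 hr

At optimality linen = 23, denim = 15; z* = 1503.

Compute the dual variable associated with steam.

Both steam and labor are binding at x*.
Dual feasibility on the basic columns requires 6·y_steam + 3·y_labor = 51, 2·y_steam + 6·y_labor = 22.
This yields shadow prices y_steam = 8, y_labor = 1.
Shadow price of steam = 8.

8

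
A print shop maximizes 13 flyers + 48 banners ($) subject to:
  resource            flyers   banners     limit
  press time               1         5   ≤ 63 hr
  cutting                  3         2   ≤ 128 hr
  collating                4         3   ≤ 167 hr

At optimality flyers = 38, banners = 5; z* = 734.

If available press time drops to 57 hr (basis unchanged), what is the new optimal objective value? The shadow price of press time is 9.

Δb = -6, so new z* = 734 + (9)·(-6) = 734 − 54 = 680.

680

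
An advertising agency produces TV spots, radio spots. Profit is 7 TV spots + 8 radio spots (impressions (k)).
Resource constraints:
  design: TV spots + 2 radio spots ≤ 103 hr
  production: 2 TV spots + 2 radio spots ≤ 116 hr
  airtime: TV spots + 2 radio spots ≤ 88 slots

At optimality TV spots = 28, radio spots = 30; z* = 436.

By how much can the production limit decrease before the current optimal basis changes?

Binding constraints: production, airtime. The basis is B = [[2,2],[1,2]] with det 2.
Per unit decrease in production, x* moves by d = (-1, 0.5).
The basis stays optimal until TV spots reaches 0; allowable decrease = 28 hr.

28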